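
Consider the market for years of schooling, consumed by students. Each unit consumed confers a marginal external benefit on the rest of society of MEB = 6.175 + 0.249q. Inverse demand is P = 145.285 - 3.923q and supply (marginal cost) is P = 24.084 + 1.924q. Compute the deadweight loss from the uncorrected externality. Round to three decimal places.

DWL = 11.479

Market equilibrium (private): 24.084 + 1.924q = 145.285 - 3.923q → q_m = 20.7287.
Social marginal benefit = demand + MEB = 151.460 - 3.674q.
Set SMB = MC: 151.460 - 3.674q = 24.084 + 1.924q → q* = 22.7538.
Between q* and q_m the wedge SMB − MC runs linearly from 0 to MEB(q_m), so the loss is a triangle.
DWL = ½ × 2.0251 × 11.3365 = 11.4788.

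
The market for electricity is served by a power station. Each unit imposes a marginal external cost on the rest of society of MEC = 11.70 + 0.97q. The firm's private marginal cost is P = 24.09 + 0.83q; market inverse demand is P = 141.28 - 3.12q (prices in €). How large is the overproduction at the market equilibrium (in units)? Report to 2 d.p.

Market equilibrium (private): 24.09 + 0.83q = 141.28 - 3.12q → q_m = 29.6684.
Social marginal cost = private MC + MEC = 35.79 + 1.80q.
Set SMC = demand: 35.79 + 1.80q = 141.28 - 3.12q → q* = 21.4411.
Gap = |29.6684 − 21.4411| = 8.2273.

8.23 units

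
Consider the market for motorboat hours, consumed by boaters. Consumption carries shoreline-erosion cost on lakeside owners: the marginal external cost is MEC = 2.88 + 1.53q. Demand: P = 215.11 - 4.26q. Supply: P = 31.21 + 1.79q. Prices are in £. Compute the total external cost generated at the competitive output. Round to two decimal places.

Market equilibrium (private): 31.21 + 1.79q = 215.11 - 4.26q → q_m = 30.3967.
Total external cost = ∫₀^{q_m} (2.88 + 1.53q) dq = 2.88×30.3967 + ½×1.53×30.3967² = 794.3714.

£794.37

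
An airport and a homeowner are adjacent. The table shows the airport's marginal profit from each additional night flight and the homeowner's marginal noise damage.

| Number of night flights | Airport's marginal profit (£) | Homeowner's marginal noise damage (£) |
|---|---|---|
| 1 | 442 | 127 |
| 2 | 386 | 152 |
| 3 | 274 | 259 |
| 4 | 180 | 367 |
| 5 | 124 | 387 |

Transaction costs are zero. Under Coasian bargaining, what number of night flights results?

Bargaining reaches the level where marginal profit last exceeds marginal noise damage.
That holds through level 3 (274 ≥ 259) but not at 4 (180 < 367).

3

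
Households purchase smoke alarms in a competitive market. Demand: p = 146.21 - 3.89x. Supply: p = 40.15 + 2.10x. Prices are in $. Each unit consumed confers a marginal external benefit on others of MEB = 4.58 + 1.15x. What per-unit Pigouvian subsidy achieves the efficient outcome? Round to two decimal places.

Social marginal benefit = demand + MEB = 150.79 - 2.74x.
Set SMB = MC: 150.79 - 2.74x = 40.15 + 2.10x → x* = 22.8595.
The Pigouvian subsidy equals MEB at x*: 4.58 + 1.15×22.8595 = 30.8684.

subsidy = $30.87 per unit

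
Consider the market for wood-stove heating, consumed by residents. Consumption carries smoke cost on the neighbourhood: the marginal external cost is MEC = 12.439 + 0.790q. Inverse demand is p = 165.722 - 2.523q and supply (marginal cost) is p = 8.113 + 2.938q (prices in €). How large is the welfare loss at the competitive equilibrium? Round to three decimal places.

DWL = €99.327

Market equilibrium (private): 8.113 + 2.938q = 165.722 - 2.523q → q_m = 28.8608.
Social marginal benefit = demand − MEC = 153.283 - 3.313q.
Set SMB = MC: 153.283 - 3.313q = 8.113 + 2.938q → q* = 23.2235.
Between q* and q_m the wedge MC − SMB runs linearly from 0 to MEC(q_m), so the loss is a triangle.
DWL = ½ × 5.6373 × 35.2391 = 99.3267.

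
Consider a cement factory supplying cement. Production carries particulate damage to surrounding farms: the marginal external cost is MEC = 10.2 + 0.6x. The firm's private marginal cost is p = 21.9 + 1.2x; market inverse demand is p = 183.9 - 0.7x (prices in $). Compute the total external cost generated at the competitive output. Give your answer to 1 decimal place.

$3050.6

Market equilibrium (private): 21.9 + 1.2x = 183.9 - 0.7x → x_m = 85.2632.
Total external cost = ∫₀^{x_m} (10.2 + 0.6x) dx = 10.2×85.2632 + ½×0.6×85.2632² = 3050.6286.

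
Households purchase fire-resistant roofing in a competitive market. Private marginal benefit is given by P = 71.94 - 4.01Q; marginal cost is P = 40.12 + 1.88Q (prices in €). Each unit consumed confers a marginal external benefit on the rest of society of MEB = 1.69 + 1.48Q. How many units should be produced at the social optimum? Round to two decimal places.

Social marginal benefit = demand + MEB = 73.63 - 2.53Q.
Set SMB = MC: 73.63 - 2.53Q = 40.12 + 1.88Q → Q* = 7.5986.

Q* = 7.60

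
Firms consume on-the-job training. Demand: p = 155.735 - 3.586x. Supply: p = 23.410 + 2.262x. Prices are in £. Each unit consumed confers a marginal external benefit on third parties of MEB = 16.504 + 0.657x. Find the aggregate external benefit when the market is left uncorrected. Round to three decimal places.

Market equilibrium (private): 23.410 + 2.262x = 155.735 - 3.586x → x_m = 22.6274.
Total external benefit = ∫₀^{x_m} (16.504 + 0.657x) dx = 16.504×22.6274 + ½×0.657×22.6274² = 541.6344.

£541.634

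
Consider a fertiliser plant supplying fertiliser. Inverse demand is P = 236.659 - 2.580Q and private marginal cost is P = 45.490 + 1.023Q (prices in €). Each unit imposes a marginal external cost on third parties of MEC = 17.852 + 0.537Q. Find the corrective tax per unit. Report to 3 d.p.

Social marginal cost = private MC + MEC = 63.342 + 1.560Q.
Set SMC = demand: 63.342 + 1.560Q = 236.659 - 2.580Q → Q* = 41.8640.
The Pigouvian tax equals MEC at Q*: 17.852 + 0.537×41.8640 = 40.3330.

tax = €40.333 per unit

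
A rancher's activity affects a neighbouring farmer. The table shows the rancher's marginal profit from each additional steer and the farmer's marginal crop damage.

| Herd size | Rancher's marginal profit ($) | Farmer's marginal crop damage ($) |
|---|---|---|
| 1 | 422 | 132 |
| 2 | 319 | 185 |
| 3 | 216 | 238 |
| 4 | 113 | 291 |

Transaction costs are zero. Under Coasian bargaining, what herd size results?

2

Bargaining reaches the level where marginal profit last exceeds marginal crop damage.
That holds through level 2 (319 ≥ 185) but not at 3 (216 < 238).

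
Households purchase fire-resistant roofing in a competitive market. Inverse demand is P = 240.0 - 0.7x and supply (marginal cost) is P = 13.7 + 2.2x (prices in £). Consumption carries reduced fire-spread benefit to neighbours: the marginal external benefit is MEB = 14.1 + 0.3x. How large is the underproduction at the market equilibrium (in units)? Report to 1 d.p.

Market equilibrium (private): 13.7 + 2.2x = 240.0 - 0.7x → x_m = 78.0345.
Social marginal benefit = demand + MEB = 254.1 - 0.4x.
Set SMB = MC: 254.1 - 0.4x = 13.7 + 2.2x → x* = 92.4615.
Gap = |78.0345 − 92.4615| = 14.4270.

14.4 units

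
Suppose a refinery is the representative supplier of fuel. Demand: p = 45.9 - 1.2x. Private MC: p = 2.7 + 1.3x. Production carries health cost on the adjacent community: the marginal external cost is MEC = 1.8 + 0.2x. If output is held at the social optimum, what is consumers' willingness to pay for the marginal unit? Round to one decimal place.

Social marginal cost = private MC + MEC = 4.5 + 1.5x.
Set SMC = demand: 4.5 + 1.5x = 45.9 - 1.2x → x* = 15.3333.
Consumer price on the demand curve at x*: 45.9 − 1.2×15.3333 = 27.5000.

P = 27.5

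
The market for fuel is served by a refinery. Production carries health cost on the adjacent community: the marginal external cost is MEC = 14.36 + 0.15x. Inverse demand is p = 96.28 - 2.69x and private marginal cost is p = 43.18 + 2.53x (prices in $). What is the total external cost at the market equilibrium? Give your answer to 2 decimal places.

Market equilibrium (private): 43.18 + 2.53x = 96.28 - 2.69x → x_m = 10.1724.
Total external cost = ∫₀^{x_m} (14.36 + 0.15x) dx = 14.36×10.1724 + ½×0.15×10.1724² = 153.8365.

$153.84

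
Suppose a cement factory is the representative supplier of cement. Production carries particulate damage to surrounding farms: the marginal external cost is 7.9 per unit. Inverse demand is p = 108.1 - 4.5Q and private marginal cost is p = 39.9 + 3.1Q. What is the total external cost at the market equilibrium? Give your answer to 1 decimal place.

70.9

Market equilibrium (private): 39.9 + 3.1Q = 108.1 - 4.5Q → Q_m = 8.9737.
Total external cost = MEC × Q_m = 7.9 × 8.9737 = 70.8922.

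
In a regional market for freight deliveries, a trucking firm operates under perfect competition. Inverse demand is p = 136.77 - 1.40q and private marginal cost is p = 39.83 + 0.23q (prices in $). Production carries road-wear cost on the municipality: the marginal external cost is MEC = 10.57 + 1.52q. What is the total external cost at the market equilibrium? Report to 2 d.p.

Market equilibrium (private): 39.83 + 0.23q = 136.77 - 1.40q → q_m = 59.4724.
Total external cost = ∫₀^{q_m} (10.57 + 1.52q) dq = 10.57×59.4724 + ½×1.52×59.4724² = 3316.7177.

$3316.72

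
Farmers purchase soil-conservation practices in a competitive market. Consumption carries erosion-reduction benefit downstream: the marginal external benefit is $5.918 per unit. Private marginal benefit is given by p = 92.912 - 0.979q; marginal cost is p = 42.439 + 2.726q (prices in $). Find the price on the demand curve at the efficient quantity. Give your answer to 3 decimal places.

Social marginal benefit = demand + MEB = 98.830 - 0.979q.
Set SMB = MC: 98.830 - 0.979q = 42.439 + 2.726q → q* = 15.2202.
Consumer price on the demand curve at q*: 92.912 − 0.979×15.2202 = 78.0114.

P = $78.011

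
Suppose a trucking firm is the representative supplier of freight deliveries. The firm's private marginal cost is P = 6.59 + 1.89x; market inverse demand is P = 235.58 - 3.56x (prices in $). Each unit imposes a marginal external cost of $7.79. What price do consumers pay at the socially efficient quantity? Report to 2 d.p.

Social marginal cost = private MC + MEC = 14.38 + 1.89x.
Set SMC = demand: 14.38 + 1.89x = 235.58 - 3.56x → x* = 40.5872.
Consumer price on the demand curve at x*: 235.58 − 3.56×40.5872 = 91.0896.

P = $91.09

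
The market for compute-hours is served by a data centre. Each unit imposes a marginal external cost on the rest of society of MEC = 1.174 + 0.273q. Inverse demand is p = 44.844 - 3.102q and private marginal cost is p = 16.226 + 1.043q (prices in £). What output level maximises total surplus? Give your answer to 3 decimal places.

Social marginal cost = private MC + MEC = 17.400 + 1.316q.
Set SMC = demand: 17.400 + 1.316q = 44.844 - 3.102q → q* = 6.2119.

q* = 6.212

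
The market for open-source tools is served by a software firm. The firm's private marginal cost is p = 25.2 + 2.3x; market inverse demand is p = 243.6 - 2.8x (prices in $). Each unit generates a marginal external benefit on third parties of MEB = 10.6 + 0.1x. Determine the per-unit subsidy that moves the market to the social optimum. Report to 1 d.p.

subsidy = $15.2 per unit

Social marginal cost = private MC − MEB = 14.6 + 2.2x.
Set SMC = demand: 14.6 + 2.2x = 243.6 - 2.8x → x* = 45.8000.
The Pigouvian subsidy equals MEB at x*: 10.6 + 0.1×45.8000 = 15.1800.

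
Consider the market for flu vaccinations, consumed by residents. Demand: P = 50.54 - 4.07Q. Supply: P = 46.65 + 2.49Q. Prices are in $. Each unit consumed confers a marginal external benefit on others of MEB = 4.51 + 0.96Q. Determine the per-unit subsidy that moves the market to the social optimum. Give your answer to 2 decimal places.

Social marginal benefit = demand + MEB = 55.05 - 3.11Q.
Set SMB = MC: 55.05 - 3.11Q = 46.65 + 2.49Q → Q* = 1.5000.
The Pigouvian subsidy equals MEB at Q*: 4.51 + 0.96×1.5000 = 5.9500.

subsidy = $5.95 per unit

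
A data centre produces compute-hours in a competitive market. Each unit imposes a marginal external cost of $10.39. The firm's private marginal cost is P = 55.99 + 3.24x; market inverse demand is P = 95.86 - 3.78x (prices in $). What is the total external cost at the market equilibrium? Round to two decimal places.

$59.01

Market equilibrium (private): 55.99 + 3.24x = 95.86 - 3.78x → x_m = 5.6795.
Total external cost = MEC × x_m = 10.39 × 5.6795 = 59.0100.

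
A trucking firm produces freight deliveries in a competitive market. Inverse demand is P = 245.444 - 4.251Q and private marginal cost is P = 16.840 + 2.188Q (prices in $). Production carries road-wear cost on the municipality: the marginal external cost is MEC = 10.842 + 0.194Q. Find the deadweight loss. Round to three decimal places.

DWL = $23.695

Market equilibrium (private): 16.840 + 2.188Q = 245.444 - 4.251Q → Q_m = 35.5030.
Social marginal cost = private MC + MEC = 27.682 + 2.382Q.
Set SMC = demand: 27.682 + 2.382Q = 245.444 - 4.251Q → Q* = 32.8301.
The loss is the area between SMC and demand from Q* to Q_m; with linear curves that's a triangle of height MEC(Q_m).
DWL = ½ × 2.6729 × 17.7296 = 23.6947.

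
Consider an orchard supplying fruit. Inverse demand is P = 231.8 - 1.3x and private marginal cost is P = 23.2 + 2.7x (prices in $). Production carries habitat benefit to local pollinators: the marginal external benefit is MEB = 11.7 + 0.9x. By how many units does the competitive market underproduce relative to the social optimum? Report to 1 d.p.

18.9 units

Market equilibrium (private): 23.2 + 2.7x = 231.8 - 1.3x → x_m = 52.1500.
Social marginal cost = private MC − MEB = 11.5 + 1.8x.
Set SMC = demand: 11.5 + 1.8x = 231.8 - 1.3x → x* = 71.0645.
Gap = |52.1500 − 71.0645| = 18.9145.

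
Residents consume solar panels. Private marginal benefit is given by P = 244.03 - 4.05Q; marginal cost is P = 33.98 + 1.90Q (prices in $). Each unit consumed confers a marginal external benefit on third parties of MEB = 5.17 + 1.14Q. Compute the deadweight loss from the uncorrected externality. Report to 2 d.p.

Market equilibrium (private): 33.98 + 1.90Q = 244.03 - 4.05Q → Q_m = 35.3025.
Social marginal benefit = demand + MEB = 249.20 - 2.91Q.
Set SMB = MC: 249.20 - 2.91Q = 33.98 + 1.90Q → Q* = 44.7443.
The loss is the area between SMB and MC from Q* to Q_m; with linear curves that's a triangle of height MEB(Q_m).
DWL = ½ × 9.4418 × 45.4149 = 214.3992.

DWL = $214.40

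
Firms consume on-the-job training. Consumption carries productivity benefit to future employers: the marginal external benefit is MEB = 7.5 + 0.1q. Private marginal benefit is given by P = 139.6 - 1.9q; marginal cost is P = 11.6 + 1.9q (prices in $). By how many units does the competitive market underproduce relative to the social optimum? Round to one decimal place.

2.9 units

Market equilibrium (private): 11.6 + 1.9q = 139.6 - 1.9q → q_m = 33.6842.
Social marginal benefit = demand + MEB = 147.1 - 1.8q.
Set SMB = MC: 147.1 - 1.8q = 11.6 + 1.9q → q* = 36.6216.
Gap = |33.6842 − 36.6216| = 2.9374.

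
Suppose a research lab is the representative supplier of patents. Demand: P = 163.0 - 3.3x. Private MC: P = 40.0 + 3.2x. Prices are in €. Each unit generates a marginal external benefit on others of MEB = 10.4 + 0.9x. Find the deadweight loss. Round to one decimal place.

DWL = €67.2

Market equilibrium (private): 40.0 + 3.2x = 163.0 - 3.3x → x_m = 18.9231.
Social marginal cost = private MC − MEB = 29.6 + 2.3x.
Set SMC = demand: 29.6 + 2.3x = 163.0 - 3.3x → x* = 23.8214.
Between x* and x_m the wedge demand − SMC runs linearly from 0 to MEB(x_m), so the loss is a triangle.
DWL = ½ × 4.8983 × 27.4308 = 67.1821.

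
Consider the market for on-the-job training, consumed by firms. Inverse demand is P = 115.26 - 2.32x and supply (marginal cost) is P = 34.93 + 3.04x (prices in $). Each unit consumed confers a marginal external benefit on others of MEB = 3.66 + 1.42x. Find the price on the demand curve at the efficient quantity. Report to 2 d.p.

P = $65.80

Social marginal benefit = demand + MEB = 118.92 - 0.90x.
Set SMB = MC: 118.92 - 0.90x = 34.93 + 3.04x → x* = 21.3173.
Consumer price on the demand curve at x*: 115.26 − 2.32×21.3173 = 65.8039.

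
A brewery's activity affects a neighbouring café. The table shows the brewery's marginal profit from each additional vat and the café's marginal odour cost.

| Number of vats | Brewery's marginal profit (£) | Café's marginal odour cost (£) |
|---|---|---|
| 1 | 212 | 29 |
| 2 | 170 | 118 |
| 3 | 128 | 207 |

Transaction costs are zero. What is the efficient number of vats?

Bargaining reaches the level where marginal profit last exceeds marginal odour cost.
That holds through level 2 (170 ≥ 118) but not at 3 (128 < 207).

2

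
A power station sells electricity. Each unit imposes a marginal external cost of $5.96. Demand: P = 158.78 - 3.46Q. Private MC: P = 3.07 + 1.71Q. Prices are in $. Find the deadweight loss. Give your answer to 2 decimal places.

Market equilibrium (private): 3.07 + 1.71Q = 158.78 - 3.46Q → Q_m = 30.1180.
Social marginal cost = private MC + MEC = 9.03 + 1.71Q.
Set SMC = demand: 9.03 + 1.71Q = 158.78 - 3.46Q → Q* = 28.9652.
Height of the DWL triangle at Q_m is SMC(Q_m) − demand(Q_m) = MEC(Q_m) = 5.9600.
DWL = ½ × 1.1528 × 5.9600 = 3.4353.

DWL = $3.44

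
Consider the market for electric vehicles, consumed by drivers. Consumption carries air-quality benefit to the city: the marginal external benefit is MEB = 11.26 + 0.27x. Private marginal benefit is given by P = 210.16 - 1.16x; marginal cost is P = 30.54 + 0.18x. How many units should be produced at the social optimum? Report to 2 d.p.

Social marginal benefit = demand + MEB = 221.42 - 0.89x.
Set SMB = MC: 221.42 - 0.89x = 30.54 + 0.18x → x* = 178.3925.

x* = 178.39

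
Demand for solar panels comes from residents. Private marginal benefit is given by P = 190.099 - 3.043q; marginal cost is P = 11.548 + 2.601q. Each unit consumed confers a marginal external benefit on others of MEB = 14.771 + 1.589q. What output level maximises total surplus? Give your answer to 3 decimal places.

q* = 47.675

Social marginal benefit = demand + MEB = 204.870 - 1.454q.
Set SMB = MC: 204.870 - 1.454q = 11.548 + 2.601q → q* = 47.6750.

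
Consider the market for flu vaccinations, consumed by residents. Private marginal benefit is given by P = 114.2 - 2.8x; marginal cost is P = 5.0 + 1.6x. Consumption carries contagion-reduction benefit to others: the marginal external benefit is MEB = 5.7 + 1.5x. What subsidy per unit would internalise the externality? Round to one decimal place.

Social marginal benefit = demand + MEB = 119.9 - 1.3x.
Set SMB = MC: 119.9 - 1.3x = 5.0 + 1.6x → x* = 39.6207.
The Pigouvian subsidy equals MEB at x*: 5.7 + 1.5×39.6207 = 65.1311.

subsidy = 65.1 per unit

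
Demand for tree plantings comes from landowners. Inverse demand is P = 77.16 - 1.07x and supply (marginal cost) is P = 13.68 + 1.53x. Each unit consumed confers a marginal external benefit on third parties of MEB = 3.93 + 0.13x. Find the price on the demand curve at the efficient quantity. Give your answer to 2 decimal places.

Social marginal benefit = demand + MEB = 81.09 - 0.94x.
Set SMB = MC: 81.09 - 0.94x = 13.68 + 1.53x → x* = 27.2915.
Consumer price on the demand curve at x*: 77.16 − 1.07×27.2915 = 47.9581.

P = 47.96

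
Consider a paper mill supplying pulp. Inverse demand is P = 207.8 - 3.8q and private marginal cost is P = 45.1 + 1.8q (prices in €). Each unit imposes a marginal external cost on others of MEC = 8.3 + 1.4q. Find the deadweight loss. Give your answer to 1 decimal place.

Market equilibrium (private): 45.1 + 1.8q = 207.8 - 3.8q → q_m = 29.0536.
Social marginal cost = private MC + MEC = 53.4 + 3.2q.
Set SMC = demand: 53.4 + 3.2q = 207.8 - 3.8q → q* = 22.0571.
Between q* and q_m the wedge SMC − demand runs linearly from 0 to MEC(q_m), so the loss is a triangle.
DWL = ½ × 6.9965 × 48.9750 = 171.3268.

DWL = €171.3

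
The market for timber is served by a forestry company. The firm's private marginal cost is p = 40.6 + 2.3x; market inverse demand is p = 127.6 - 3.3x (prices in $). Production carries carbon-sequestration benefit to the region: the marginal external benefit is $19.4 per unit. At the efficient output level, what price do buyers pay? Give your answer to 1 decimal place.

Social marginal cost = private MC − MEB = 21.2 + 2.3x.
Set SMC = demand: 21.2 + 2.3x = 127.6 - 3.3x → x* = 19.0000.
Consumer price on the demand curve at x*: 127.6 − 3.3×19.0000 = 64.9000.

P = $64.9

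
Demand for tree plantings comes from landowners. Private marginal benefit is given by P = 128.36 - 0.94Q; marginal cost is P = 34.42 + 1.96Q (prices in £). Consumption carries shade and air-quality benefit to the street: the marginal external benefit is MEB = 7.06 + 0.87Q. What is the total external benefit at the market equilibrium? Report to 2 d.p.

£685.15

Market equilibrium (private): 34.42 + 1.96Q = 128.36 - 0.94Q → Q_m = 32.3931.
Total external benefit = ∫₀^{Q_m} (7.06 + 0.87Q) dQ = 7.06×32.3931 + ½×0.87×32.3931² = 685.1464.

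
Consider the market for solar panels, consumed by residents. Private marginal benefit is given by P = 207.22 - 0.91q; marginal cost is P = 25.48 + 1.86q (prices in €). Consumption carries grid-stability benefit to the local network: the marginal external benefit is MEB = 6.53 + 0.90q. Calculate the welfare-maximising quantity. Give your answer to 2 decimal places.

q* = 100.68

Social marginal benefit = demand + MEB = 213.75 - 0.01q.
Set SMB = MC: 213.75 - 0.01q = 25.48 + 1.86q → q* = 100.6791.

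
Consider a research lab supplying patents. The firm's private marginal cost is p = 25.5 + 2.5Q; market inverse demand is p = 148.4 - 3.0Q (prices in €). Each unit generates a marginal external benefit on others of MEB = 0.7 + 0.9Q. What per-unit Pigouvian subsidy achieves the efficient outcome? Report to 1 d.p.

subsidy = €24.9 per unit

Social marginal cost = private MC − MEB = 24.8 + 1.6Q.
Set SMC = demand: 24.8 + 1.6Q = 148.4 - 3.0Q → Q* = 26.8696.
The Pigouvian subsidy equals MEB at Q*: 0.7 + 0.9×26.8696 = 24.8826.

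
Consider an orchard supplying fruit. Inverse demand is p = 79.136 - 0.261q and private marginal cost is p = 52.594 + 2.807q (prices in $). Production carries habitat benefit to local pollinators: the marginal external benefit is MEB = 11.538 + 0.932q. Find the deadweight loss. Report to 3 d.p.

DWL = $89.934

Market equilibrium (private): 52.594 + 2.807q = 79.136 - 0.261q → q_m = 8.6512.
Social marginal cost = private MC − MEB = 41.056 + 1.875q.
Set SMC = demand: 41.056 + 1.875q = 79.136 - 0.261q → q* = 17.8277.
The welfare-loss triangle has base |q_m − q*| and height MEB(q_m) (the vertical gap between SMC and demand is zero at q* and MEB at q_m).
DWL = ½ × 9.1765 × 19.6010 = 89.9343.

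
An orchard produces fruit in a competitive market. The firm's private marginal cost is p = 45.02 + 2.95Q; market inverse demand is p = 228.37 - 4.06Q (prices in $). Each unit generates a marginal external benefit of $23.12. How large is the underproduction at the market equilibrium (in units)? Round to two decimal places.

Market equilibrium (private): 45.02 + 2.95Q = 228.37 - 4.06Q → Q_m = 26.1555.
Social marginal cost = private MC − MEB = 21.90 + 2.95Q.
Set SMC = demand: 21.90 + 2.95Q = 228.37 - 4.06Q → Q* = 29.4536.
Gap = |26.1555 − 29.4536| = 3.2981.

3.30 units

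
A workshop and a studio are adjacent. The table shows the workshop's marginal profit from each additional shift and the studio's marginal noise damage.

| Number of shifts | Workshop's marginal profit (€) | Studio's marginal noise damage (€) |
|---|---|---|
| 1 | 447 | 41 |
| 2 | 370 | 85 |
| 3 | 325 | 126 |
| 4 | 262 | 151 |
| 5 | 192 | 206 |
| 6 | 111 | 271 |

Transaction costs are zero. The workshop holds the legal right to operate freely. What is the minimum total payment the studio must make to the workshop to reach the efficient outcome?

Left alone the workshop would choose level 6 (marginal profit stays positive).
Efficient level: k* = 4 (marginal profit ≥ marginal noise damage through 4).
The studio must at least cover the workshop's forgone profit from cutting 6→4: 192 + 111 = 303.

€303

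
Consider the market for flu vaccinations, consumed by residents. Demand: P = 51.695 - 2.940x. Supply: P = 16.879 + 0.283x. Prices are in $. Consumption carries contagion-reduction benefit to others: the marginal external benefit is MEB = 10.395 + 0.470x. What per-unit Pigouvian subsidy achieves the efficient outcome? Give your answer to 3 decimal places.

Social marginal benefit = demand + MEB = 62.090 - 2.470x.
Set SMB = MC: 62.090 - 2.470x = 16.879 + 0.283x → x* = 16.4224.
The Pigouvian subsidy equals MEB at x*: 10.395 + 0.470×16.4224 = 18.1135.

subsidy = $18.114 per unit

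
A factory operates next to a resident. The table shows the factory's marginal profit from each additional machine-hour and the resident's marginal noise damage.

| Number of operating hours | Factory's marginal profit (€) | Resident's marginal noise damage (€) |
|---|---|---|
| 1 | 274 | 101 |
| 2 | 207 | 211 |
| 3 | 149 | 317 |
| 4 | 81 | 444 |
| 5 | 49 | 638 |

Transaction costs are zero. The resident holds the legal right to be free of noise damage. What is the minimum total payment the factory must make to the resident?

Efficient level: marginal profit ≥ marginal noise damage through level 1, so k* = 1.
With the resident holding the right, the factory must at least compensate total damage at k*: 101 = 101.

€101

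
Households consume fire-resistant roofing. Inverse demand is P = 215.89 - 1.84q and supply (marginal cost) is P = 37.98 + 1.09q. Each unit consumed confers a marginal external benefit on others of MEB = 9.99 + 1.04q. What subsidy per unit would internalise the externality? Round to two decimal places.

subsidy = 113.38 per unit

Social marginal benefit = demand + MEB = 225.88 - 0.80q.
Set SMB = MC: 225.88 - 0.80q = 37.98 + 1.09q → q* = 99.4180.
The Pigouvian subsidy equals MEB at q*: 9.99 + 1.04×99.4180 = 113.3847.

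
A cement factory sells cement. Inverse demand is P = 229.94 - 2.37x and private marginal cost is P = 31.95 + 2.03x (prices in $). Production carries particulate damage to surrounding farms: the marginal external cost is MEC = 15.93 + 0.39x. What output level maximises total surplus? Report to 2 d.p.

x* = 38.01

Social marginal cost = private MC + MEC = 47.88 + 2.42x.
Set SMC = demand: 47.88 + 2.42x = 229.94 - 2.37x → x* = 38.0084.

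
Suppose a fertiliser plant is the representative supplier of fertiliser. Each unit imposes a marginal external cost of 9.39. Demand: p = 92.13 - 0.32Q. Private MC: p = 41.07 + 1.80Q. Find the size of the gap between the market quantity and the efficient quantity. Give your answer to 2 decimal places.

4.43 units

Market equilibrium (private): 41.07 + 1.80Q = 92.13 - 0.32Q → Q_m = 24.0849.
Social marginal cost = private MC + MEC = 50.46 + 1.80Q.
Set SMC = demand: 50.46 + 1.80Q = 92.13 - 0.32Q → Q* = 19.6557.
Gap = |24.0849 − 19.6557| = 4.4292.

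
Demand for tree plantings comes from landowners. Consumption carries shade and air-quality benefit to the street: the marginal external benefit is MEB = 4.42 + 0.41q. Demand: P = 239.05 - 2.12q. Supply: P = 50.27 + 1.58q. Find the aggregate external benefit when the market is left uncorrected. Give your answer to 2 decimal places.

Market equilibrium (private): 50.27 + 1.58q = 239.05 - 2.12q → q_m = 51.0216.
Total external benefit = ∫₀^{q_m} (4.42 + 0.41q) dq = 4.42×51.0216 + ½×0.41×51.0216² = 759.1722.

759.17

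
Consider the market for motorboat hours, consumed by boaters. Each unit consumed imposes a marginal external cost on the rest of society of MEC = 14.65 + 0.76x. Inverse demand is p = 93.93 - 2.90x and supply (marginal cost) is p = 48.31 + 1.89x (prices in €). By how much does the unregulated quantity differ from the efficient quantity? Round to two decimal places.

3.94 units

Market equilibrium (private): 48.31 + 1.89x = 93.93 - 2.90x → x_m = 9.5240.
Social marginal benefit = demand − MEC = 79.28 - 3.66x.
Set SMB = MC: 79.28 - 3.66x = 48.31 + 1.89x → x* = 5.5802.
Gap = |9.5240 − 5.5802| = 3.9438.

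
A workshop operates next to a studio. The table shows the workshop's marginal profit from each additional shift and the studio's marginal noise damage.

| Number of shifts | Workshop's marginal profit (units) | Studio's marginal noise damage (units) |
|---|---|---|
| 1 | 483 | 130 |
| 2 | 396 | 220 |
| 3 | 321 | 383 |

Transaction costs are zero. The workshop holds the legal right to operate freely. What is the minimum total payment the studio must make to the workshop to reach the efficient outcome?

321

Left alone the workshop would choose level 3 (marginal profit stays positive).
Efficient level: k* = 2 (marginal profit ≥ marginal noise damage through 2).
The studio must at least cover the workshop's forgone profit from cutting 3→2: 321 = 321.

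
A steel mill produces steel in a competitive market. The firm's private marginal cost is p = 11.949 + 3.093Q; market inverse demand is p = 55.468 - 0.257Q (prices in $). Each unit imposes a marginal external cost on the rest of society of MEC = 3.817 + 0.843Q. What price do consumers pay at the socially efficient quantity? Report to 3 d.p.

P = $53.035

Social marginal cost = private MC + MEC = 15.766 + 3.936Q.
Set SMC = demand: 15.766 + 3.936Q = 55.468 - 0.257Q → Q* = 9.4686.
Consumer price on the demand curve at Q*: 55.468 − 0.257×9.4686 = 53.0346.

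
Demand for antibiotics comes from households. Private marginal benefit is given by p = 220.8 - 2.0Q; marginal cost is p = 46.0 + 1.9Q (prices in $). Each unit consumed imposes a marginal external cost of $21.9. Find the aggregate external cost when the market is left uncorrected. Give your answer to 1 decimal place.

$981.6

Market equilibrium (private): 46.0 + 1.9Q = 220.8 - 2.0Q → Q_m = 44.8205.
Total external cost = MEC × Q_m = 21.9 × 44.8205 = 981.5690.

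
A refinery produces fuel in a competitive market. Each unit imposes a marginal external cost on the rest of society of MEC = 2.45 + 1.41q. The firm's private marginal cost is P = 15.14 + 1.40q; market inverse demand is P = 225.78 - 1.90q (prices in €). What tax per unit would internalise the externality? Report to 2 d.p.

Social marginal cost = private MC + MEC = 17.59 + 2.81q.
Set SMC = demand: 17.59 + 2.81q = 225.78 - 1.90q → q* = 44.2017.
The Pigouvian tax equals MEC at q*: 2.45 + 1.41×44.2017 = 64.7744.

tax = €64.77 per unit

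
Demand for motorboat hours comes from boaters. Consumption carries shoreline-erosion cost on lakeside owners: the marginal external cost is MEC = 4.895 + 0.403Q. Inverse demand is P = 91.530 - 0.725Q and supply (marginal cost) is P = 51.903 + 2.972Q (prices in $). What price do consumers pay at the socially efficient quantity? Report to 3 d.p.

P = $85.388

Social marginal benefit = demand − MEC = 86.635 - 1.128Q.
Set SMB = MC: 86.635 - 1.128Q = 51.903 + 2.972Q → Q* = 8.4712.
Consumer price on the demand curve at Q*: 91.530 − 0.725×8.4712 = 85.3884.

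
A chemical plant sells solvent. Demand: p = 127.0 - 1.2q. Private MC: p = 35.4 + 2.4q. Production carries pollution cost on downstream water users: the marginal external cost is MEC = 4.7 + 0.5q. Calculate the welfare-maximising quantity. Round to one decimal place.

q* = 21.2

Social marginal cost = private MC + MEC = 40.1 + 2.9q.
Set SMC = demand: 40.1 + 2.9q = 127.0 - 1.2q → q* = 21.1951.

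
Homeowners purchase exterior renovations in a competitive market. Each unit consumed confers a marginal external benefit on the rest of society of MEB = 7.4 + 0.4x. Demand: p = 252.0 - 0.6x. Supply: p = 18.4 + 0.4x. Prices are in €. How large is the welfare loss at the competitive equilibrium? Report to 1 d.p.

Market equilibrium (private): 18.4 + 0.4x = 252.0 - 0.6x → x_m = 233.6000.
Social marginal benefit = demand + MEB = 259.4 - 0.2x.
Set SMB = MC: 259.4 - 0.2x = 18.4 + 0.4x → x* = 401.6667.
Height of the DWL triangle at x_m is SMB(x_m) − MC(x_m) = MEB(x_m) = 100.8400.
DWL = ½ × 168.0667 × 100.8400 = 8473.9230.

DWL = €8473.9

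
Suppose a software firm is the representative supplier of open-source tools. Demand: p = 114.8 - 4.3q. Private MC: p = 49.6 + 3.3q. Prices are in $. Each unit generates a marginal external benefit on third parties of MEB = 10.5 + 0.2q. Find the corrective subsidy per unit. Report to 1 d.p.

Social marginal cost = private MC − MEB = 39.1 + 3.1q.
Set SMC = demand: 39.1 + 3.1q = 114.8 - 4.3q → q* = 10.2297.
The Pigouvian subsidy equals MEB at q*: 10.5 + 0.2×10.2297 = 12.5459.

subsidy = $12.5 per unit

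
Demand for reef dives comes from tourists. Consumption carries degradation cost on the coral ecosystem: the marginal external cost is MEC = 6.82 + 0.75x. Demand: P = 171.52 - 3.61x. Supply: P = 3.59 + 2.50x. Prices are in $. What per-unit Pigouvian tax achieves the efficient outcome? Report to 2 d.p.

Social marginal benefit = demand − MEC = 164.70 - 4.36x.
Set SMB = MC: 164.70 - 4.36x = 3.59 + 2.50x → x* = 23.4854.
The Pigouvian tax equals MEC at x*: 6.82 + 0.75×23.4854 = 24.4341.

tax = $24.43 per unit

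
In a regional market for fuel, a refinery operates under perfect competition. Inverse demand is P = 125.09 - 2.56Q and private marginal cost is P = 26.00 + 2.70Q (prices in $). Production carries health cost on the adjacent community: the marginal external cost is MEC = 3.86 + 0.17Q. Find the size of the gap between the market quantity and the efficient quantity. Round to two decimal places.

1.30 units

Market equilibrium (private): 26.00 + 2.70Q = 125.09 - 2.56Q → Q_m = 18.8384.
Social marginal cost = private MC + MEC = 29.86 + 2.87Q.
Set SMC = demand: 29.86 + 2.87Q = 125.09 - 2.56Q → Q* = 17.5378.
Gap = |18.8384 − 17.5378| = 1.3006.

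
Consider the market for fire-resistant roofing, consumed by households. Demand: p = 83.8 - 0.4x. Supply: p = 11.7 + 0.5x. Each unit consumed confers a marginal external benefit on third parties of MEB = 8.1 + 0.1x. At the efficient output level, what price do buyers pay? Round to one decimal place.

Social marginal benefit = demand + MEB = 91.9 - 0.3x.
Set SMB = MC: 91.9 - 0.3x = 11.7 + 0.5x → x* = 100.2500.
Consumer price on the demand curve at x*: 83.8 − 0.4×100.2500 = 43.7000.

P = 43.7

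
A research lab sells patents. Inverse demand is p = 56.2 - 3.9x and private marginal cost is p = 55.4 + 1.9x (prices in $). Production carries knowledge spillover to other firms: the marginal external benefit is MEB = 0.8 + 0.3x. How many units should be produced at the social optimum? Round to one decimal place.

x* = 0.3

Social marginal cost = private MC − MEB = 54.6 + 1.6x.
Set SMC = demand: 54.6 + 1.6x = 56.2 - 3.9x → x* = 0.2909.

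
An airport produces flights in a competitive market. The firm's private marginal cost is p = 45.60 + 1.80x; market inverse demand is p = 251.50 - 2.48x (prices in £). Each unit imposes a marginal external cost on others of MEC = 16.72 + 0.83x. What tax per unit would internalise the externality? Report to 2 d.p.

tax = £47.45 per unit

Social marginal cost = private MC + MEC = 62.32 + 2.63x.
Set SMC = demand: 62.32 + 2.63x = 251.50 - 2.48x → x* = 37.0215.
The Pigouvian tax equals MEC at x*: 16.72 + 0.83×37.0215 = 47.4478.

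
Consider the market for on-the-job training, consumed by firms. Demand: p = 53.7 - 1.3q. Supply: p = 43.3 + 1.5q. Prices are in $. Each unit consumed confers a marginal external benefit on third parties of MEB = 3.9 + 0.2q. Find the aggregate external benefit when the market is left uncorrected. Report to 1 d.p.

$15.9

Market equilibrium (private): 43.3 + 1.5q = 53.7 - 1.3q → q_m = 3.7143.
Total external benefit = ∫₀^{q_m} (3.9 + 0.2q) dq = 3.9×3.7143 + ½×0.2×3.7143² = 15.8654.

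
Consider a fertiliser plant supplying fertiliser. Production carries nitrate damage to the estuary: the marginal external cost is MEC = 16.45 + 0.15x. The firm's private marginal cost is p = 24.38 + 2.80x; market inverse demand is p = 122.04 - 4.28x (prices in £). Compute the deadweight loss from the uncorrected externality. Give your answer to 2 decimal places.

DWL = £23.72

Market equilibrium (private): 24.38 + 2.80x = 122.04 - 4.28x → x_m = 13.7938.
Social marginal cost = private MC + MEC = 40.83 + 2.95x.
Set SMC = demand: 40.83 + 2.95x = 122.04 - 4.28x → x* = 11.2324.
The loss is the area between SMC and demand from x* to x_m; with linear curves that's a triangle of height MEC(x_m).
DWL = ½ × 2.5614 × 18.5191 = 23.7174.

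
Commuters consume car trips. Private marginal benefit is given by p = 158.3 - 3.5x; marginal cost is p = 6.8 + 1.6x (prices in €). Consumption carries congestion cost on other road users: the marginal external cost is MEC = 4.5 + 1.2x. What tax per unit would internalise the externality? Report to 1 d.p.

Social marginal benefit = demand − MEC = 153.8 - 4.7x.
Set SMB = MC: 153.8 - 4.7x = 6.8 + 1.6x → x* = 23.3333.
The Pigouvian tax equals MEC at x*: 4.5 + 1.2×23.3333 = 32.5000.

tax = €32.5 per unit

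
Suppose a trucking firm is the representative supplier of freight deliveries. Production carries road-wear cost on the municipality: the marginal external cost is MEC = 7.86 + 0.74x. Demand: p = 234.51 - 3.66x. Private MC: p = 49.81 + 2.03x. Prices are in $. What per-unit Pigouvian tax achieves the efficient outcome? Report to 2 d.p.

tax = $28.21 per unit

Social marginal cost = private MC + MEC = 57.67 + 2.77x.
Set SMC = demand: 57.67 + 2.77x = 234.51 - 3.66x → x* = 27.5023.
The Pigouvian tax equals MEC at x*: 7.86 + 0.74×27.5023 = 28.2117.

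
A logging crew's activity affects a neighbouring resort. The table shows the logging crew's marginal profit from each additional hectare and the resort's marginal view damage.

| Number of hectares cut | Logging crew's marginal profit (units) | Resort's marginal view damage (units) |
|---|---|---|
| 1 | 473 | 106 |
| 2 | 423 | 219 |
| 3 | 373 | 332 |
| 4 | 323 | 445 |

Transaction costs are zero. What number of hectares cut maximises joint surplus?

Bargaining reaches the level where marginal profit last exceeds marginal view damage.
That holds through level 3 (373 ≥ 332) but not at 4 (323 < 445).

3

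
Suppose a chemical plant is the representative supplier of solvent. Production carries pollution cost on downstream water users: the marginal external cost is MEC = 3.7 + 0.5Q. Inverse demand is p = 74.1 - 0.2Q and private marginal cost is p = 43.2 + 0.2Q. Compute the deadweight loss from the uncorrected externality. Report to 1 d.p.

DWL = 995.2

Market equilibrium (private): 43.2 + 0.2Q = 74.1 - 0.2Q → Q_m = 77.2500.
Social marginal cost = private MC + MEC = 46.9 + 0.7Q.
Set SMC = demand: 46.9 + 0.7Q = 74.1 - 0.2Q → Q* = 30.2222.
The welfare-loss triangle has base |Q_m − Q*| and height MEC(Q_m) (the vertical gap between SMC and demand is zero at Q* and MEC at Q_m).
DWL = ½ × 47.0278 × 42.3250 = 995.2258.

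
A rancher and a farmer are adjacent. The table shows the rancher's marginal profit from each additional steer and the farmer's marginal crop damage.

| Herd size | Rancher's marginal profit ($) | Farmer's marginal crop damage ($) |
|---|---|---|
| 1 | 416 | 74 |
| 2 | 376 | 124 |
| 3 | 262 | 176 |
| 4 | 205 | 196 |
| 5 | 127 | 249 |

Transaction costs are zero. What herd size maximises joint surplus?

Bargaining reaches the level where marginal profit last exceeds marginal crop damage.
That holds through level 4 (205 ≥ 196) but not at 5 (127 < 249).

4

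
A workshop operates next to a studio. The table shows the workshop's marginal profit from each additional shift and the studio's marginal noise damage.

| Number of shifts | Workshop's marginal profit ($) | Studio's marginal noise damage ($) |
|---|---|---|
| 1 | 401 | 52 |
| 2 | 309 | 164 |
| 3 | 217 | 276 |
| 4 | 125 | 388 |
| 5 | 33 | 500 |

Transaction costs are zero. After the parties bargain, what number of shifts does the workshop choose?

2

Bargaining reaches the level where marginal profit last exceeds marginal noise damage.
That holds through level 2 (309 ≥ 164) but not at 3 (217 < 276).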